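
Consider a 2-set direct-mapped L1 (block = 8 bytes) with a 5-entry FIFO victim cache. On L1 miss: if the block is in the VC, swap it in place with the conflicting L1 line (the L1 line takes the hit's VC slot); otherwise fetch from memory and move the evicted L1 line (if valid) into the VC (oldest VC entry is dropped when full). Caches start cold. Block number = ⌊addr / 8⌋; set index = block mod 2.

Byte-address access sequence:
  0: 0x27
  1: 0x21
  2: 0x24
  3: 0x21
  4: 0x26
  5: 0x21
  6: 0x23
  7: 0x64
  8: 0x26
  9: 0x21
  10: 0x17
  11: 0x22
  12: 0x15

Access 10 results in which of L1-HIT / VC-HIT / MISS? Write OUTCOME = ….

0: 0x27 (blk 4, set 0) → MISS  vc=[]
1: 0x21 (blk 4, set 0) → L1-HIT  vc=[]
2: 0x24 (blk 4, set 0) → L1-HIT  vc=[]
3: 0x21 (blk 4, set 0) → L1-HIT  vc=[]
4: 0x26 (blk 4, set 0) → L1-HIT  vc=[]
5: 0x21 (blk 4, set 0) → L1-HIT  vc=[]
6: 0x23 (blk 4, set 0) → L1-HIT  vc=[]
7: 0x64 (blk 12, set 0) → MISS  vc=[4]
8: 0x26 (blk 4, set 0) → VC-HIT  vc=[12]
9: 0x21 (blk 4, set 0) → L1-HIT  vc=[12]
10: 0x17 (blk 2, set 0) → MISS  vc=[12, 4]
11: 0x22 (blk 4, set 0) → VC-HIT  vc=[12, 2]
12: 0x15 (blk 2, set 0) → VC-HIT  vc=[12, 4]

OUTCOME = MISS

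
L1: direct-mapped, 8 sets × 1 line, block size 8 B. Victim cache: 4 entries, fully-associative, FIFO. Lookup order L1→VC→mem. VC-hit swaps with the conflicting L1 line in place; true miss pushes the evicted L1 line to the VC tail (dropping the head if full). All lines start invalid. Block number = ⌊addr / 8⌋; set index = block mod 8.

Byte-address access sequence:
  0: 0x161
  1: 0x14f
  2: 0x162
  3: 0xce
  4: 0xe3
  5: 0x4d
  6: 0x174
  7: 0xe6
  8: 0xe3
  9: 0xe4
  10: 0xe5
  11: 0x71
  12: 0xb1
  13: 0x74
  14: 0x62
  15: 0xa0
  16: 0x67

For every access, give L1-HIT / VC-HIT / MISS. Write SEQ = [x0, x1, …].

SEQ = [MISS, MISS, L1-HIT, MISS, MISS, MISS, MISS, L1-HIT, L1-HIT, L1-HIT, L1-HIT, MISS, MISS, VC-HIT, MISS, MISS, VC-HIT]

0: 0x161 (blk 44, set 4) → MISS  vc=[]
1: 0x14f (blk 41, set 1) → MISS  vc=[]
2: 0x162 (blk 44, set 4) → L1-HIT  vc=[]
3: 0xce (blk 25, set 1) → MISS  vc=[41]
4: 0xe3 (blk 28, set 4) → MISS  vc=[41, 44]
5: 0x4d (blk 9, set 1) → MISS  vc=[41, 44, 25]
6: 0x174 (blk 46, set 6) → MISS  vc=[41, 44, 25]
7: 0xe6 (blk 28, set 4) → L1-HIT  vc=[41, 44, 25]
8: 0xe3 (blk 28, set 4) → L1-HIT  vc=[41, 44, 25]
9: 0xe4 (blk 28, set 4) → L1-HIT  vc=[41, 44, 25]
10: 0xe5 (blk 28, set 4) → L1-HIT  vc=[41, 44, 25]
11: 0x71 (blk 14, set 6) → MISS  vc=[41, 44, 25, 46]
12: 0xb1 (blk 22, set 6) → MISS  vc=[44, 25, 46, 14]
13: 0x74 (blk 14, set 6) → VC-HIT  vc=[44, 25, 46, 22]
14: 0x62 (blk 12, set 4) → MISS  vc=[25, 46, 22, 28]
15: 0xa0 (blk 20, set 4) → MISS  vc=[46, 22, 28, 12]
16: 0x67 (blk 12, set 4) → VC-HIT  vc=[46, 22, 28, 20]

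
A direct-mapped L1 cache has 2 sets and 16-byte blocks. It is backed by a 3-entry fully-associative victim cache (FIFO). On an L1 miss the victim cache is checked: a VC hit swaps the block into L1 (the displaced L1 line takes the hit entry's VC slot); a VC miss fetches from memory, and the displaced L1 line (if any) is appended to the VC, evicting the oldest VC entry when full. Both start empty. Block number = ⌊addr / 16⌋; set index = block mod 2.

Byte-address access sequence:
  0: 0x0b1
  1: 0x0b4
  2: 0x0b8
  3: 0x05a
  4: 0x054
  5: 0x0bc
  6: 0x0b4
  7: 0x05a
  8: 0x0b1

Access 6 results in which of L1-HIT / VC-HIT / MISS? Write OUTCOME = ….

  [0] addr=0xb1 blk=11 s=1: MISS | VC []
  [1] addr=0xb4 blk=11 s=1: L1-HIT | VC []
  [2] addr=0xb8 blk=11 s=1: L1-HIT | VC []
  [3] addr=0x5a blk=5 s=1: MISS | VC [11]
  [4] addr=0x54 blk=5 s=1: L1-HIT | VC [11]
  [5] addr=0xbc blk=11 s=1: VC-HIT | VC [5]
  [6] addr=0xb4 blk=11 s=1: L1-HIT | VC [5]
  [7] addr=0x5a blk=5 s=1: VC-HIT | VC [11]
  [8] addr=0xb1 blk=11 s=1: VC-HIT | VC [5]

OUTCOME = L1-HIT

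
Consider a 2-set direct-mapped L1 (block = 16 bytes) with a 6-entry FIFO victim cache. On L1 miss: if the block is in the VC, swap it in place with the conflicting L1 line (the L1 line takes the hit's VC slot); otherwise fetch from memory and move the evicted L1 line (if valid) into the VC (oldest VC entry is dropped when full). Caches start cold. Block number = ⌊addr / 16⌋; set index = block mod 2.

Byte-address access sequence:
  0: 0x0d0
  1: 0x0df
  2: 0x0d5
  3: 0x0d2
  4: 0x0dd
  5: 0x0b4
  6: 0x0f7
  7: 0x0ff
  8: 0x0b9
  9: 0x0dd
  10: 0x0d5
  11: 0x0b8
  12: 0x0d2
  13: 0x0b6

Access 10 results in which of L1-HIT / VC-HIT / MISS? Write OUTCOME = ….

  [0] addr=0xd0 blk=13 s=1: MISS | VC []
  [1] addr=0xdf blk=13 s=1: L1-HIT | VC []
  [2] addr=0xd5 blk=13 s=1: L1-HIT | VC []
  [3] addr=0xd2 blk=13 s=1: L1-HIT | VC []
  [4] addr=0xdd blk=13 s=1: L1-HIT | VC []
  [5] addr=0xb4 blk=11 s=1: MISS | VC [13]
  [6] addr=0xf7 blk=15 s=1: MISS | VC [13, 11]
  [7] addr=0xff blk=15 s=1: L1-HIT | VC [13, 11]
  [8] addr=0xb9 blk=11 s=1: VC-HIT | VC [13, 15]
  [9] addr=0xdd blk=13 s=1: VC-HIT | VC [11, 15]
  [10] addr=0xd5 blk=13 s=1: L1-HIT | VC [11, 15]
  [11] addr=0xb8 blk=11 s=1: VC-HIT | VC [13, 15]
  [12] addr=0xd2 blk=13 s=1: VC-HIT | VC [11, 15]
  [13] addr=0xb6 blk=11 s=1: VC-HIT | VC [13, 15]

OUTCOME = L1-HIT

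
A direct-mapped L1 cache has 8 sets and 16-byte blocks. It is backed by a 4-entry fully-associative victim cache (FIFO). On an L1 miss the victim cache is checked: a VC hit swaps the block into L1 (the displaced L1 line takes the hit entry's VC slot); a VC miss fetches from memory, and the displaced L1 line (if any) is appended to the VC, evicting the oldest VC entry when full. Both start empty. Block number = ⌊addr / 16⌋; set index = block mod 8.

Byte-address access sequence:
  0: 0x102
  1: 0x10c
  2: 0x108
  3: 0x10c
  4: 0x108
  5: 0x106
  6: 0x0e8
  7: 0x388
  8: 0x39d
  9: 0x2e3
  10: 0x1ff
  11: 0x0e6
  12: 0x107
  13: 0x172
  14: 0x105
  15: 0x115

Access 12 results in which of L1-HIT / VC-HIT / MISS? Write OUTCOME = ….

OUTCOME = VC-HIT

#0 0x102→b16/s0 MISS; vc=[]
#1 0x10c→b16/s0 L1-HIT; vc=[]
#2 0x108→b16/s0 L1-HIT; vc=[]
#3 0x10c→b16/s0 L1-HIT; vc=[]
#4 0x108→b16/s0 L1-HIT; vc=[]
#5 0x106→b16/s0 L1-HIT; vc=[]
#6 0xe8→b14/s6 MISS; vc=[]
#7 0x388→b56/s0 MISS; vc=[16]
#8 0x39d→b57/s1 MISS; vc=[16]
#9 0x2e3→b46/s6 MISS; vc=[16,14]
#10 0x1ff→b31/s7 MISS; vc=[16,14]
#11 0xe6→b14/s6 VC-HIT; vc=[16,46]
#12 0x107→b16/s0 VC-HIT; vc=[56,46]
#13 0x172→b23/s7 MISS; vc=[56,46,31]
#14 0x105→b16/s0 L1-HIT; vc=[56,46,31]
#15 0x115→b17/s1 MISS; vc=[56,46,31,57]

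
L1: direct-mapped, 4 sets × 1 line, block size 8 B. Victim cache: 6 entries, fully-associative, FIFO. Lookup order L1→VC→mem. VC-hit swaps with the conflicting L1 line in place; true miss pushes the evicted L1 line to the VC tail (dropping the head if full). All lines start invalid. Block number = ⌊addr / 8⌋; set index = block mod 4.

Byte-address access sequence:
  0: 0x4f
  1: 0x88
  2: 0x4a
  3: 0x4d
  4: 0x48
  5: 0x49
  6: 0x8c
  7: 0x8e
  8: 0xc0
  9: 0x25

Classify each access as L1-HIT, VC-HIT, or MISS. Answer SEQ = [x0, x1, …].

SEQ = [MISS, MISS, VC-HIT, L1-HIT, L1-HIT, L1-HIT, VC-HIT, L1-HIT, MISS, MISS]

#0 0x4f→b9/s1 MISS; vc=[]
#1 0x88→b17/s1 MISS; vc=[9]
#2 0x4a→b9/s1 VC-HIT; vc=[17]
#3 0x4d→b9/s1 L1-HIT; vc=[17]
#4 0x48→b9/s1 L1-HIT; vc=[17]
#5 0x49→b9/s1 L1-HIT; vc=[17]
#6 0x8c→b17/s1 VC-HIT; vc=[9]
#7 0x8e→b17/s1 L1-HIT; vc=[9]
#8 0xc0→b24/s0 MISS; vc=[9]
#9 0x25→b4/s0 MISS; vc=[9,24]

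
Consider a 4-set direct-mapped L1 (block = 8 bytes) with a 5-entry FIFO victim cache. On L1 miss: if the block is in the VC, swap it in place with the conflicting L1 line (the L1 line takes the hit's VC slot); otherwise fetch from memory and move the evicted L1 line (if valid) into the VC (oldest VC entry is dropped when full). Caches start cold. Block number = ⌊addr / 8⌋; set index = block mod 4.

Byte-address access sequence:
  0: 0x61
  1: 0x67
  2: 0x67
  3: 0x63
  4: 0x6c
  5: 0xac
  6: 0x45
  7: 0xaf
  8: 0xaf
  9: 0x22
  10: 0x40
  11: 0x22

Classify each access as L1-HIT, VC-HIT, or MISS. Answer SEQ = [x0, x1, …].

#0 0x61→b12/s0 MISS; vc=[]
#1 0x67→b12/s0 L1-HIT; vc=[]
#2 0x67→b12/s0 L1-HIT; vc=[]
#3 0x63→b12/s0 L1-HIT; vc=[]
#4 0x6c→b13/s1 MISS; vc=[]
#5 0xac→b21/s1 MISS; vc=[13]
#6 0x45→b8/s0 MISS; vc=[13,12]
#7 0xaf→b21/s1 L1-HIT; vc=[13,12]
#8 0xaf→b21/s1 L1-HIT; vc=[13,12]
#9 0x22→b4/s0 MISS; vc=[13,12,8]
#10 0x40→b8/s0 VC-HIT; vc=[13,12,4]
#11 0x22→b4/s0 VC-HIT; vc=[13,12,8]

SEQ = [MISS, L1-HIT, L1-HIT, L1-HIT, MISS, MISS, MISS, L1-HIT, L1-HIT, MISS, VC-HIT, VC-HIT]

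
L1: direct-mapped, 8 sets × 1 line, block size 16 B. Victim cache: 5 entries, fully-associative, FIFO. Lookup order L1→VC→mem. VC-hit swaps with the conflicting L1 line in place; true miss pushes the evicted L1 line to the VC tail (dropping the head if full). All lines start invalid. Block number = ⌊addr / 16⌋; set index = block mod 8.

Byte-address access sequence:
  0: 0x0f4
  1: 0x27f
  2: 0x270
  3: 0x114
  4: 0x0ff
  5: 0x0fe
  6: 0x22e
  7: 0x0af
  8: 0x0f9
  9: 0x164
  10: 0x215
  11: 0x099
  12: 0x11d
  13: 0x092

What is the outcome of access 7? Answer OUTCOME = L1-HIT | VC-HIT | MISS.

  [0] addr=0xf4 blk=15 s=7: MISS | VC []
  [1] addr=0x27f blk=39 s=7: MISS | VC [15]
  [2] addr=0x270 blk=39 s=7: L1-HIT | VC [15]
  [3] addr=0x114 blk=17 s=1: MISS | VC [15]
  [4] addr=0xff blk=15 s=7: VC-HIT | VC [39]
  [5] addr=0xfe blk=15 s=7: L1-HIT | VC [39]
  [6] addr=0x22e blk=34 s=2: MISS | VC [39]
  [7] addr=0xaf blk=10 s=2: MISS | VC [39, 34]
  [8] addr=0xf9 blk=15 s=7: L1-HIT | VC [39, 34]
  [9] addr=0x164 blk=22 s=6: MISS | VC [39, 34]
  [10] addr=0x215 blk=33 s=1: MISS | VC [39, 34, 17]
  [11] addr=0x99 blk=9 s=1: MISS | VC [39, 34, 17, 33]
  [12] addr=0x11d blk=17 s=1: VC-HIT | VC [39, 34, 9, 33]
  [13] addr=0x92 blk=9 s=1: VC-HIT | VC [39, 34, 17, 33]

OUTCOME = MISS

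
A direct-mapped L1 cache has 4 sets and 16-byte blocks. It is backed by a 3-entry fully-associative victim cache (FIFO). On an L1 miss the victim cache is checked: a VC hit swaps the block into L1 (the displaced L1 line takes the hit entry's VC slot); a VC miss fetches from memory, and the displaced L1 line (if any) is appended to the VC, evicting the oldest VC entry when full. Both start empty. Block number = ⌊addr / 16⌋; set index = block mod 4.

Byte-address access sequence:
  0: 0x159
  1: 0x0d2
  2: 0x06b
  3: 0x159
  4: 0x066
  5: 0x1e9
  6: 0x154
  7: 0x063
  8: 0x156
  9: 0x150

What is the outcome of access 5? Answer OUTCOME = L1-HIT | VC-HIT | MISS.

OUTCOME = MISS

#0 0x159→b21/s1 MISS; vc=[]
#1 0xd2→b13/s1 MISS; vc=[21]
#2 0x6b→b6/s2 MISS; vc=[21]
#3 0x159→b21/s1 VC-HIT; vc=[13]
#4 0x66→b6/s2 L1-HIT; vc=[13]
#5 0x1e9→b30/s2 MISS; vc=[13,6]
#6 0x154→b21/s1 L1-HIT; vc=[13,6]
#7 0x63→b6/s2 VC-HIT; vc=[13,30]
#8 0x156→b21/s1 L1-HIT; vc=[13,30]
#9 0x150→b21/s1 L1-HIT; vc=[13,30]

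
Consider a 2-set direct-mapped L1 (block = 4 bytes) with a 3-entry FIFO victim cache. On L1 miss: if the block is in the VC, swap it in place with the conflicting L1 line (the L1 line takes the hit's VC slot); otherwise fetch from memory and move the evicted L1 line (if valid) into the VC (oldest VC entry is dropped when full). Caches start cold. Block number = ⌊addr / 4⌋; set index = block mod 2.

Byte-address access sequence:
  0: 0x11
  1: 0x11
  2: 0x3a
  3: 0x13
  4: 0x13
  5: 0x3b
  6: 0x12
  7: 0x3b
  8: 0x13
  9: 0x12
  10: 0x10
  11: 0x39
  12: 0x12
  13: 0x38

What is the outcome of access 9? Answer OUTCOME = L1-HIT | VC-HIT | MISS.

0: 0x11 (blk 4, set 0) → MISS  vc=[]
1: 0x11 (blk 4, set 0) → L1-HIT  vc=[]
2: 0x3a (blk 14, set 0) → MISS  vc=[4]
3: 0x13 (blk 4, set 0) → VC-HIT  vc=[14]
4: 0x13 (blk 4, set 0) → L1-HIT  vc=[14]
5: 0x3b (blk 14, set 0) → VC-HIT  vc=[4]
6: 0x12 (blk 4, set 0) → VC-HIT  vc=[14]
7: 0x3b (blk 14, set 0) → VC-HIT  vc=[4]
8: 0x13 (blk 4, set 0) → VC-HIT  vc=[14]
9: 0x12 (blk 4, set 0) → L1-HIT  vc=[14]
10: 0x10 (blk 4, set 0) → L1-HIT  vc=[14]
11: 0x39 (blk 14, set 0) → VC-HIT  vc=[4]
12: 0x12 (blk 4, set 0) → VC-HIT  vc=[14]
13: 0x38 (blk 14, set 0) → VC-HIT  vc=[4]

OUTCOME = L1-HIT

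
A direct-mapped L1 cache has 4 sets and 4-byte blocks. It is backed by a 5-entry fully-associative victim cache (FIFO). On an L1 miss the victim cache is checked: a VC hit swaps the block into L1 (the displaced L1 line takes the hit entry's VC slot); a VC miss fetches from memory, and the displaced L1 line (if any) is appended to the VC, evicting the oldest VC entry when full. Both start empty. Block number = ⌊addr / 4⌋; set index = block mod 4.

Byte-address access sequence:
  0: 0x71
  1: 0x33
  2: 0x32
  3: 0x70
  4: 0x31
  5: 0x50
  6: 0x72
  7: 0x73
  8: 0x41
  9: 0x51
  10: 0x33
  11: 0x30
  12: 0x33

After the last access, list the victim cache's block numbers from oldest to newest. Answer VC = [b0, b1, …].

VC = [16, 20, 28]

#0 0x71→b28/s0 MISS; vc=[]
#1 0x33→b12/s0 MISS; vc=[28]
#2 0x32→b12/s0 L1-HIT; vc=[28]
#3 0x70→b28/s0 VC-HIT; vc=[12]
#4 0x31→b12/s0 VC-HIT; vc=[28]
#5 0x50→b20/s0 MISS; vc=[28,12]
#6 0x72→b28/s0 VC-HIT; vc=[20,12]
#7 0x73→b28/s0 L1-HIT; vc=[20,12]
#8 0x41→b16/s0 MISS; vc=[20,12,28]
#9 0x51→b20/s0 VC-HIT; vc=[16,12,28]
#10 0x33→b12/s0 VC-HIT; vc=[16,20,28]
#11 0x30→b12/s0 L1-HIT; vc=[16,20,28]
#12 0x33→b12/s0 L1-HIT; vc=[16,20,28]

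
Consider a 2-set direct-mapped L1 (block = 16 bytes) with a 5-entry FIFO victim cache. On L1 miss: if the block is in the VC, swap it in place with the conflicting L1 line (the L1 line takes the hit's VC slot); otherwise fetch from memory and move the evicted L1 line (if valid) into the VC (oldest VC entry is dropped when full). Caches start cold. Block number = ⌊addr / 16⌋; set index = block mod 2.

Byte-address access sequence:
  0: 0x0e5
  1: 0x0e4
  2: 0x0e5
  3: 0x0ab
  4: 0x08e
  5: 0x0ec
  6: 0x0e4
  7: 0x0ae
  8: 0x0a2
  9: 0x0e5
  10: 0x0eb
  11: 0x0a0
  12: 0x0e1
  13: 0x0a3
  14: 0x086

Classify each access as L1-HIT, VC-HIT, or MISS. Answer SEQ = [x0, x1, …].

SEQ = [MISS, L1-HIT, L1-HIT, MISS, MISS, VC-HIT, L1-HIT, VC-HIT, L1-HIT, VC-HIT, L1-HIT, VC-HIT, VC-HIT, VC-HIT, VC-HIT]

#0 0xe5→b14/s0 MISS; vc=[]
#1 0xe4→b14/s0 L1-HIT; vc=[]
#2 0xe5→b14/s0 L1-HIT; vc=[]
#3 0xab→b10/s0 MISS; vc=[14]
#4 0x8e→b8/s0 MISS; vc=[14,10]
#5 0xec→b14/s0 VC-HIT; vc=[8,10]
#6 0xe4→b14/s0 L1-HIT; vc=[8,10]
#7 0xae→b10/s0 VC-HIT; vc=[8,14]
#8 0xa2→b10/s0 L1-HIT; vc=[8,14]
#9 0xe5→b14/s0 VC-HIT; vc=[8,10]
#10 0xeb→b14/s0 L1-HIT; vc=[8,10]
#11 0xa0→b10/s0 VC-HIT; vc=[8,14]
#12 0xe1→b14/s0 VC-HIT; vc=[8,10]
#13 0xa3→b10/s0 VC-HIT; vc=[8,14]
#14 0x86→b8/s0 VC-HIT; vc=[10,14]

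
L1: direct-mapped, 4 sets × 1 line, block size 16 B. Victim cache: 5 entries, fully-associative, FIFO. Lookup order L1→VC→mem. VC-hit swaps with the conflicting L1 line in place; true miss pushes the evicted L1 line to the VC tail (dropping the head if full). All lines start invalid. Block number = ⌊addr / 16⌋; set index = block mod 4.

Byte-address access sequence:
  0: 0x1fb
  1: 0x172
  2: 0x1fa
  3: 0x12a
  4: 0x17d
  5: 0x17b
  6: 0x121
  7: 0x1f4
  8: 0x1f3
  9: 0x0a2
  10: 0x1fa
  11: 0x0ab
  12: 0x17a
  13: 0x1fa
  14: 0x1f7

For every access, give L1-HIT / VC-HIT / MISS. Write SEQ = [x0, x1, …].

0: 0x1fb (blk 31, set 3) → MISS  vc=[]
1: 0x172 (blk 23, set 3) → MISS  vc=[31]
2: 0x1fa (blk 31, set 3) → VC-HIT  vc=[23]
3: 0x12a (blk 18, set 2) → MISS  vc=[23]
4: 0x17d (blk 23, set 3) → VC-HIT  vc=[31]
5: 0x17b (blk 23, set 3) → L1-HIT  vc=[31]
6: 0x121 (blk 18, set 2) → L1-HIT  vc=[31]
7: 0x1f4 (blk 31, set 3) → VC-HIT  vc=[23]
8: 0x1f3 (blk 31, set 3) → L1-HIT  vc=[23]
9: 0xa2 (blk 10, set 2) → MISS  vc=[23, 18]
10: 0x1fa (blk 31, set 3) → L1-HIT  vc=[23, 18]
11: 0xab (blk 10, set 2) → L1-HIT  vc=[23, 18]
12: 0x17a (blk 23, set 3) → VC-HIT  vc=[31, 18]
13: 0x1fa (blk 31, set 3) → VC-HIT  vc=[23, 18]
14: 0x1f7 (blk 31, set 3) → L1-HIT  vc=[23, 18]

SEQ = [MISS, MISS, VC-HIT, MISS, VC-HIT, L1-HIT, L1-HIT, VC-HIT, L1-HIT, MISS, L1-HIT, L1-HIT, VC-HIT, VC-HIT, L1-HIT]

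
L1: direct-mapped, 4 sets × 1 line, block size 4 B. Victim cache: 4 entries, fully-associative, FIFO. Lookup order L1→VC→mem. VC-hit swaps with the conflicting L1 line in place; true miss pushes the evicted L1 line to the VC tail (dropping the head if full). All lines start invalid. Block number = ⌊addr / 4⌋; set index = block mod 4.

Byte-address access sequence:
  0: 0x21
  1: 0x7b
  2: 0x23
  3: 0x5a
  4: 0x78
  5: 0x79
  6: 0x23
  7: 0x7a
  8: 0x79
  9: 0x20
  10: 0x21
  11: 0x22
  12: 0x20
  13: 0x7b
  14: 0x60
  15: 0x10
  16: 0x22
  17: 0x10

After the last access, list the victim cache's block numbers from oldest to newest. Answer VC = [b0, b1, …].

VC = [22, 8, 24]

#0 0x21→b8/s0 MISS; vc=[]
#1 0x7b→b30/s2 MISS; vc=[]
#2 0x23→b8/s0 L1-HIT; vc=[]
#3 0x5a→b22/s2 MISS; vc=[30]
#4 0x78→b30/s2 VC-HIT; vc=[22]
#5 0x79→b30/s2 L1-HIT; vc=[22]
#6 0x23→b8/s0 L1-HIT; vc=[22]
#7 0x7a→b30/s2 L1-HIT; vc=[22]
#8 0x79→b30/s2 L1-HIT; vc=[22]
#9 0x20→b8/s0 L1-HIT; vc=[22]
#10 0x21→b8/s0 L1-HIT; vc=[22]
#11 0x22→b8/s0 L1-HIT; vc=[22]
#12 0x20→b8/s0 L1-HIT; vc=[22]
#13 0x7b→b30/s2 L1-HIT; vc=[22]
#14 0x60→b24/s0 MISS; vc=[22,8]
#15 0x10→b4/s0 MISS; vc=[22,8,24]
#16 0x22→b8/s0 VC-HIT; vc=[22,4,24]
#17 0x10→b4/s0 VC-HIT; vc=[22,8,24]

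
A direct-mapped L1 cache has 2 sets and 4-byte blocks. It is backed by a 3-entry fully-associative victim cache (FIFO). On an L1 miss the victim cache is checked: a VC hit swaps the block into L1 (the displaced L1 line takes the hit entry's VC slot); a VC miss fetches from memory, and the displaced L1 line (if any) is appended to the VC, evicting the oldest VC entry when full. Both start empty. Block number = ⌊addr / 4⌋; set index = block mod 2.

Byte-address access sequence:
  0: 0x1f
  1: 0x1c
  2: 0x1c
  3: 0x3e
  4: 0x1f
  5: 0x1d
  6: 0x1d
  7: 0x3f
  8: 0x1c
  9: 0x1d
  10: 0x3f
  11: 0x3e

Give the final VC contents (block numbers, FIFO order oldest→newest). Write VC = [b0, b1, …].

0: 0x1f (blk 7, set 1) → MISS  vc=[]
1: 0x1c (blk 7, set 1) → L1-HIT  vc=[]
2: 0x1c (blk 7, set 1) → L1-HIT  vc=[]
3: 0x3e (blk 15, set 1) → MISS  vc=[7]
4: 0x1f (blk 7, set 1) → VC-HIT  vc=[15]
5: 0x1d (blk 7, set 1) → L1-HIT  vc=[15]
6: 0x1d (blk 7, set 1) → L1-HIT  vc=[15]
7: 0x3f (blk 15, set 1) → VC-HIT  vc=[7]
8: 0x1c (blk 7, set 1) → VC-HIT  vc=[15]
9: 0x1d (blk 7, set 1) → L1-HIT  vc=[15]
10: 0x3f (blk 15, set 1) → VC-HIT  vc=[7]
11: 0x3e (blk 15, set 1) → L1-HIT  vc=[7]

VC = [7]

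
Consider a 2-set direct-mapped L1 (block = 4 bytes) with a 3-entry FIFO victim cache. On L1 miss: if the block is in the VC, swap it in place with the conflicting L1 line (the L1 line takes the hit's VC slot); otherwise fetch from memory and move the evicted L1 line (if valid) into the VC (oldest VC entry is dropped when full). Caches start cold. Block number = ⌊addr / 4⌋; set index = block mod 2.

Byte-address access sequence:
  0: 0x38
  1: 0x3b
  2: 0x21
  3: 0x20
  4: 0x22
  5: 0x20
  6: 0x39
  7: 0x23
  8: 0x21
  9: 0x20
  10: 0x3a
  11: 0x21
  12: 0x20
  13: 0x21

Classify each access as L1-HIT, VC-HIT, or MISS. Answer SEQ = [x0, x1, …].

  [0] addr=0x38 blk=14 s=0: MISS | VC []
  [1] addr=0x3b blk=14 s=0: L1-HIT | VC []
  [2] addr=0x21 blk=8 s=0: MISS | VC [14]
  [3] addr=0x20 blk=8 s=0: L1-HIT | VC [14]
  [4] addr=0x22 blk=8 s=0: L1-HIT | VC [14]
  [5] addr=0x20 blk=8 s=0: L1-HIT | VC [14]
  [6] addr=0x39 blk=14 s=0: VC-HIT | VC [8]
  [7] addr=0x23 blk=8 s=0: VC-HIT | VC [14]
  [8] addr=0x21 blk=8 s=0: L1-HIT | VC [14]
  [9] addr=0x20 blk=8 s=0: L1-HIT | VC [14]
  [10] addr=0x3a blk=14 s=0: VC-HIT | VC [8]
  [11] addr=0x21 blk=8 s=0: VC-HIT | VC [14]
  [12] addr=0x20 blk=8 s=0: L1-HIT | VC [14]
  [13] addr=0x21 blk=8 s=0: L1-HIT | VC [14]

SEQ = [MISS, L1-HIT, MISS, L1-HIT, L1-HIT, L1-HIT, VC-HIT, VC-HIT, L1-HIT, L1-HIT, VC-HIT, VC-HIT, L1-HIT, L1-HIT]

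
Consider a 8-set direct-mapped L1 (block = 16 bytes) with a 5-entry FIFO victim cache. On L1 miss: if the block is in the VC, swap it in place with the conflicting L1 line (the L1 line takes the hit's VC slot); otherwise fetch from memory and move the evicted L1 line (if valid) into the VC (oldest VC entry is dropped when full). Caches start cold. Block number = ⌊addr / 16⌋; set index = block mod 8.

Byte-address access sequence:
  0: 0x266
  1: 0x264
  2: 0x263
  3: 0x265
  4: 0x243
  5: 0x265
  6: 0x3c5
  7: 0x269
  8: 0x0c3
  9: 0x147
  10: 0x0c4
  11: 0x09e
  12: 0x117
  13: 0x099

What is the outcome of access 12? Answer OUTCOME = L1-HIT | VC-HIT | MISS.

0: 0x266 (blk 38, set 6) → MISS  vc=[]
1: 0x264 (blk 38, set 6) → L1-HIT  vc=[]
2: 0x263 (blk 38, set 6) → L1-HIT  vc=[]
3: 0x265 (blk 38, set 6) → L1-HIT  vc=[]
4: 0x243 (blk 36, set 4) → MISS  vc=[]
5: 0x265 (blk 38, set 6) → L1-HIT  vc=[]
6: 0x3c5 (blk 60, set 4) → MISS  vc=[36]
7: 0x269 (blk 38, set 6) → L1-HIT  vc=[36]
8: 0xc3 (blk 12, set 4) → MISS  vc=[36, 60]
9: 0x147 (blk 20, set 4) → MISS  vc=[36, 60, 12]
10: 0xc4 (blk 12, set 4) → VC-HIT  vc=[36, 60, 20]
11: 0x9e (blk 9, set 1) → MISS  vc=[36, 60, 20]
12: 0x117 (blk 17, set 1) → MISS  vc=[36, 60, 20, 9]
13: 0x99 (blk 9, set 1) → VC-HIT  vc=[36, 60, 20, 17]

OUTCOME = MISS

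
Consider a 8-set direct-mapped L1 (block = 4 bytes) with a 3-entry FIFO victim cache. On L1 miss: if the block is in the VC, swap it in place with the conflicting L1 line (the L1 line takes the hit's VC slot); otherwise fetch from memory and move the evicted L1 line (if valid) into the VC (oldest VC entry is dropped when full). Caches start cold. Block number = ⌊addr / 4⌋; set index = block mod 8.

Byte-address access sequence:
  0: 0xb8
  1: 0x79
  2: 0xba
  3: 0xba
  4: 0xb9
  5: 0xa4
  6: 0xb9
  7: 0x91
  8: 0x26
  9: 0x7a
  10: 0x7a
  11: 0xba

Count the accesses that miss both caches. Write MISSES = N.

  [0] addr=0xb8 blk=46 s=6: MISS | VC []
  [1] addr=0x79 blk=30 s=6: MISS | VC [46]
  [2] addr=0xba blk=46 s=6: VC-HIT | VC [30]
  [3] addr=0xba blk=46 s=6: L1-HIT | VC [30]
  [4] addr=0xb9 blk=46 s=6: L1-HIT | VC [30]
  [5] addr=0xa4 blk=41 s=1: MISS | VC [30]
  [6] addr=0xb9 blk=46 s=6: L1-HIT | VC [30]
  [7] addr=0x91 blk=36 s=4: MISS | VC [30]
  [8] addr=0x26 blk=9 s=1: MISS | VC [30, 41]
  [9] addr=0x7a blk=30 s=6: VC-HIT | VC [46, 41]
  [10] addr=0x7a blk=30 s=6: L1-HIT | VC [46, 41]
  [11] addr=0xba blk=46 s=6: VC-HIT | VC [30, 41]

MISSES = 5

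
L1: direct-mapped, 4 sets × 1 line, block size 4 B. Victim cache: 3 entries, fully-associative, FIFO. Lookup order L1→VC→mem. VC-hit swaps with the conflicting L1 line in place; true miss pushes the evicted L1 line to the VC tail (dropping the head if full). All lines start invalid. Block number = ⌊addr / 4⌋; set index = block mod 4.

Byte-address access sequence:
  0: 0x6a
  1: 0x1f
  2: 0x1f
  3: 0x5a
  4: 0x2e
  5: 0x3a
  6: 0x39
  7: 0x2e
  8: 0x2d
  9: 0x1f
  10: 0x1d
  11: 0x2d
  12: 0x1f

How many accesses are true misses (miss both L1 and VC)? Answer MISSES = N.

0: 0x6a (blk 26, set 2) → MISS  vc=[]
1: 0x1f (blk 7, set 3) → MISS  vc=[]
2: 0x1f (blk 7, set 3) → L1-HIT  vc=[]
3: 0x5a (blk 22, set 2) → MISS  vc=[26]
4: 0x2e (blk 11, set 3) → MISS  vc=[26, 7]
5: 0x3a (blk 14, set 2) → MISS  vc=[26, 7, 22]
6: 0x39 (blk 14, set 2) → L1-HIT  vc=[26, 7, 22]
7: 0x2e (blk 11, set 3) → L1-HIT  vc=[26, 7, 22]
8: 0x2d (blk 11, set 3) → L1-HIT  vc=[26, 7, 22]
9: 0x1f (blk 7, set 3) → VC-HIT  vc=[26, 11, 22]
10: 0x1d (blk 7, set 3) → L1-HIT  vc=[26, 11, 22]
11: 0x2d (blk 11, set 3) → VC-HIT  vc=[26, 7, 22]
12: 0x1f (blk 7, set 3) → VC-HIT  vc=[26, 11, 22]

MISSES = 5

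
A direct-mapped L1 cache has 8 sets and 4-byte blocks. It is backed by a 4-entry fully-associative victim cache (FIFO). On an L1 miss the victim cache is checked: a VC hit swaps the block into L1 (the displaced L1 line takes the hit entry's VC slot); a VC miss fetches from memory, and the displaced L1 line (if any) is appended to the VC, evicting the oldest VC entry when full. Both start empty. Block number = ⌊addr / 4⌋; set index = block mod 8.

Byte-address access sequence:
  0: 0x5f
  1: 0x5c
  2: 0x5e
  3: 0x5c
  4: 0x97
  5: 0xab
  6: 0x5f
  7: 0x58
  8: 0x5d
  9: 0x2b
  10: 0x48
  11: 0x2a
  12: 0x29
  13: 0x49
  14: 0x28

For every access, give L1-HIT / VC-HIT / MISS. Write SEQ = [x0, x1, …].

  [0] addr=0x5f blk=23 s=7: MISS | VC []
  [1] addr=0x5c blk=23 s=7: L1-HIT | VC []
  [2] addr=0x5e blk=23 s=7: L1-HIT | VC []
  [3] addr=0x5c blk=23 s=7: L1-HIT | VC []
  [4] addr=0x97 blk=37 s=5: MISS | VC []
  [5] addr=0xab blk=42 s=2: MISS | VC []
  [6] addr=0x5f blk=23 s=7: L1-HIT | VC []
  [7] addr=0x58 blk=22 s=6: MISS | VC []
  [8] addr=0x5d blk=23 s=7: L1-HIT | VC []
  [9] addr=0x2b blk=10 s=2: MISS | VC [42]
  [10] addr=0x48 blk=18 s=2: MISS | VC [42, 10]
  [11] addr=0x2a blk=10 s=2: VC-HIT | VC [42, 18]
  [12] addr=0x29 blk=10 s=2: L1-HIT | VC [42, 18]
  [13] addr=0x49 blk=18 s=2: VC-HIT | VC [42, 10]
  [14] addr=0x28 blk=10 s=2: VC-HIT | VC [42, 18]

SEQ = [MISS, L1-HIT, L1-HIT, L1-HIT, MISS, MISS, L1-HIT, MISS, L1-HIT, MISS, MISS, VC-HIT, L1-HIT, VC-HIT, VC-HIT]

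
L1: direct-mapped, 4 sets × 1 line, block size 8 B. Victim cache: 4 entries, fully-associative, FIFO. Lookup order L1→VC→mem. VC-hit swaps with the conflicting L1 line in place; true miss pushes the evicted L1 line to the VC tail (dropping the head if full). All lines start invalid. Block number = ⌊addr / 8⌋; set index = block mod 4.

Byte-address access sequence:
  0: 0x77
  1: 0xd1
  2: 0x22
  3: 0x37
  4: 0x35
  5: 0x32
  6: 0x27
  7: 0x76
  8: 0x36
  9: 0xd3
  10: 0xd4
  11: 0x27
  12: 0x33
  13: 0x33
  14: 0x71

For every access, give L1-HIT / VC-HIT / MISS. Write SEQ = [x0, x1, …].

#0 0x77→b14/s2 MISS; vc=[]
#1 0xd1→b26/s2 MISS; vc=[14]
#2 0x22→b4/s0 MISS; vc=[14]
#3 0x37→b6/s2 MISS; vc=[14,26]
#4 0x35→b6/s2 L1-HIT; vc=[14,26]
#5 0x32→b6/s2 L1-HIT; vc=[14,26]
#6 0x27→b4/s0 L1-HIT; vc=[14,26]
#7 0x76→b14/s2 VC-HIT; vc=[6,26]
#8 0x36→b6/s2 VC-HIT; vc=[14,26]
#9 0xd3→b26/s2 VC-HIT; vc=[14,6]
#10 0xd4→b26/s2 L1-HIT; vc=[14,6]
#11 0x27→b4/s0 L1-HIT; vc=[14,6]
#12 0x33→b6/s2 VC-HIT; vc=[14,26]
#13 0x33→b6/s2 L1-HIT; vc=[14,26]
#14 0x71→b14/s2 VC-HIT; vc=[6,26]

SEQ = [MISS, MISS, MISS, MISS, L1-HIT, L1-HIT, L1-HIT, VC-HIT, VC-HIT, VC-HIT, L1-HIT, L1-HIT, VC-HIT, L1-HIT, VC-HIT]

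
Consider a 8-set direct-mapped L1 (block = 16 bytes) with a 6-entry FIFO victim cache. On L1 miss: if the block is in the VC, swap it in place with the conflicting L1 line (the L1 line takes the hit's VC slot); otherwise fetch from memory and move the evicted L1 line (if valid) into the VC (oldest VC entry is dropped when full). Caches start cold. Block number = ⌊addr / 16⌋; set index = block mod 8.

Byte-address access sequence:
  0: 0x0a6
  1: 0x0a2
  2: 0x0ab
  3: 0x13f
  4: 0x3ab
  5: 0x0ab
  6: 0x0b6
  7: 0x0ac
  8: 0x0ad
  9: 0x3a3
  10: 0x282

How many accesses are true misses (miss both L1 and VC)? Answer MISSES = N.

MISSES = 5

0: 0xa6 (blk 10, set 2) → MISS  vc=[]
1: 0xa2 (blk 10, set 2) → L1-HIT  vc=[]
2: 0xab (blk 10, set 2) → L1-HIT  vc=[]
3: 0x13f (blk 19, set 3) → MISS  vc=[]
4: 0x3ab (blk 58, set 2) → MISS  vc=[10]
5: 0xab (blk 10, set 2) → VC-HIT  vc=[58]
6: 0xb6 (blk 11, set 3) → MISS  vc=[58, 19]
7: 0xac (blk 10, set 2) → L1-HIT  vc=[58, 19]
8: 0xad (blk 10, set 2) → L1-HIT  vc=[58, 19]
9: 0x3a3 (blk 58, set 2) → VC-HIT  vc=[10, 19]
10: 0x282 (blk 40, set 0) → MISS  vc=[10, 19]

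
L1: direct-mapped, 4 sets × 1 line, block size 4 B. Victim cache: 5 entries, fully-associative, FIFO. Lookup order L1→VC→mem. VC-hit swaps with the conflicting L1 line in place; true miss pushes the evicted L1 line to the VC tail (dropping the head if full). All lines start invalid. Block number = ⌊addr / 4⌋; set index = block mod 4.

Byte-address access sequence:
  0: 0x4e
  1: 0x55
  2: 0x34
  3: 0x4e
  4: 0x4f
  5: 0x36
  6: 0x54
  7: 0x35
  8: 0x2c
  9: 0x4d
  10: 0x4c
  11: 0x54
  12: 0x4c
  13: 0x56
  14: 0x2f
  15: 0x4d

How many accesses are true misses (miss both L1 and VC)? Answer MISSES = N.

MISSES = 4

0: 0x4e (blk 19, set 3) → MISS  vc=[]
1: 0x55 (blk 21, set 1) → MISS  vc=[]
2: 0x34 (blk 13, set 1) → MISS  vc=[21]
3: 0x4e (blk 19, set 3) → L1-HIT  vc=[21]
4: 0x4f (blk 19, set 3) → L1-HIT  vc=[21]
5: 0x36 (blk 13, set 1) → L1-HIT  vc=[21]
6: 0x54 (blk 21, set 1) → VC-HIT  vc=[13]
7: 0x35 (blk 13, set 1) → VC-HIT  vc=[21]
8: 0x2c (blk 11, set 3) → MISS  vc=[21, 19]
9: 0x4d (blk 19, set 3) → VC-HIT  vc=[21, 11]
10: 0x4c (blk 19, set 3) → L1-HIT  vc=[21, 11]
11: 0x54 (blk 21, set 1) → VC-HIT  vc=[13, 11]
12: 0x4c (blk 19, set 3) → L1-HIT  vc=[13, 11]
13: 0x56 (blk 21, set 1) → L1-HIT  vc=[13, 11]
14: 0x2f (blk 11, set 3) → VC-HIT  vc=[13, 19]
15: 0x4d (blk 19, set 3) → VC-HIT  vc=[13, 11]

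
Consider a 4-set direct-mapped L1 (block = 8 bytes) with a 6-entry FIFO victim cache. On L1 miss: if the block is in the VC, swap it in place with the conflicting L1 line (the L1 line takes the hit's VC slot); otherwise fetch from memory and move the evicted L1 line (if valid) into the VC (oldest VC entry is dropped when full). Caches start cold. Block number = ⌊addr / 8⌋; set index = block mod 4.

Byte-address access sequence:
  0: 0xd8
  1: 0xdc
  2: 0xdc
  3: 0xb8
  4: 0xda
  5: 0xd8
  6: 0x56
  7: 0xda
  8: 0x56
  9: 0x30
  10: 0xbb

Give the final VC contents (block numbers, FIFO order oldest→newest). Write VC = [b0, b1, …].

VC = [27, 10]

0: 0xd8 (blk 27, set 3) → MISS  vc=[]
1: 0xdc (blk 27, set 3) → L1-HIT  vc=[]
2: 0xdc (blk 27, set 3) → L1-HIT  vc=[]
3: 0xb8 (blk 23, set 3) → MISS  vc=[27]
4: 0xda (blk 27, set 3) → VC-HIT  vc=[23]
5: 0xd8 (blk 27, set 3) → L1-HIT  vc=[23]
6: 0x56 (blk 10, set 2) → MISS  vc=[23]
7: 0xda (blk 27, set 3) → L1-HIT  vc=[23]
8: 0x56 (blk 10, set 2) → L1-HIT  vc=[23]
9: 0x30 (blk 6, set 2) → MISS  vc=[23, 10]
10: 0xbb (blk 23, set 3) → VC-HIT  vc=[27, 10]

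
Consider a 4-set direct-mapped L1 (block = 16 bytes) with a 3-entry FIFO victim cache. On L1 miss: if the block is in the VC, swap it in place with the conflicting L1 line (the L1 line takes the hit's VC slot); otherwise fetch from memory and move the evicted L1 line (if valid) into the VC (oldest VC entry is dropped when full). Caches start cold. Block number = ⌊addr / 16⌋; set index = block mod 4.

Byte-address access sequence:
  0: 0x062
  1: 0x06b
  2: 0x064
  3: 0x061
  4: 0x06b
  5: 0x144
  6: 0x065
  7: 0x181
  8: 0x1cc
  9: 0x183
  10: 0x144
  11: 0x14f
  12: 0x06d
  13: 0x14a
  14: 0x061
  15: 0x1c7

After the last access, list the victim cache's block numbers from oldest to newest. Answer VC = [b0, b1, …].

VC = [24, 20]

#0 0x62→b6/s2 MISS; vc=[]
#1 0x6b→b6/s2 L1-HIT; vc=[]
#2 0x64→b6/s2 L1-HIT; vc=[]
#3 0x61→b6/s2 L1-HIT; vc=[]
#4 0x6b→b6/s2 L1-HIT; vc=[]
#5 0x144→b20/s0 MISS; vc=[]
#6 0x65→b6/s2 L1-HIT; vc=[]
#7 0x181→b24/s0 MISS; vc=[20]
#8 0x1cc→b28/s0 MISS; vc=[20,24]
#9 0x183→b24/s0 VC-HIT; vc=[20,28]
#10 0x144→b20/s0 VC-HIT; vc=[24,28]
#11 0x14f→b20/s0 L1-HIT; vc=[24,28]
#12 0x6d→b6/s2 L1-HIT; vc=[24,28]
#13 0x14a→b20/s0 L1-HIT; vc=[24,28]
#14 0x61→b6/s2 L1-HIT; vc=[24,28]
#15 0x1c7→b28/s0 VC-HIT; vc=[24,20]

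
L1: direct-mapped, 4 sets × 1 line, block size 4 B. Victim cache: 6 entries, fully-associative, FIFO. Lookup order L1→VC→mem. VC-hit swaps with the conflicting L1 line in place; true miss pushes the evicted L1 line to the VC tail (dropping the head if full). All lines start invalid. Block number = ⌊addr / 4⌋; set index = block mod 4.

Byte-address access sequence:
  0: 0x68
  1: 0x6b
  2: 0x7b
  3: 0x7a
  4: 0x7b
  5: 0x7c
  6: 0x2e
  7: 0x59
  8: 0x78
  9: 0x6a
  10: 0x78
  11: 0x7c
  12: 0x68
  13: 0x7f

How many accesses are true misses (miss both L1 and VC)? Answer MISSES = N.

MISSES = 5

  [0] addr=0x68 blk=26 s=2: MISS | VC []
  [1] addr=0x6b blk=26 s=2: L1-HIT | VC []
  [2] addr=0x7b blk=30 s=2: MISS | VC [26]
  [3] addr=0x7a blk=30 s=2: L1-HIT | VC [26]
  [4] addr=0x7b blk=30 s=2: L1-HIT | VC [26]
  [5] addr=0x7c blk=31 s=3: MISS | VC [26]
  [6] addr=0x2e blk=11 s=3: MISS | VC [26, 31]
  [7] addr=0x59 blk=22 s=2: MISS | VC [26, 31, 30]
  [8] addr=0x78 blk=30 s=2: VC-HIT | VC [26, 31, 22]
  [9] addr=0x6a blk=26 s=2: VC-HIT | VC [30, 31, 22]
  [10] addr=0x78 blk=30 s=2: VC-HIT | VC [26, 31, 22]
  [11] addr=0x7c blk=31 s=3: VC-HIT | VC [26, 11, 22]
  [12] addr=0x68 blk=26 s=2: VC-HIT | VC [30, 11, 22]
  [13] addr=0x7f blk=31 s=3: L1-HIT | VC [30, 11, 22]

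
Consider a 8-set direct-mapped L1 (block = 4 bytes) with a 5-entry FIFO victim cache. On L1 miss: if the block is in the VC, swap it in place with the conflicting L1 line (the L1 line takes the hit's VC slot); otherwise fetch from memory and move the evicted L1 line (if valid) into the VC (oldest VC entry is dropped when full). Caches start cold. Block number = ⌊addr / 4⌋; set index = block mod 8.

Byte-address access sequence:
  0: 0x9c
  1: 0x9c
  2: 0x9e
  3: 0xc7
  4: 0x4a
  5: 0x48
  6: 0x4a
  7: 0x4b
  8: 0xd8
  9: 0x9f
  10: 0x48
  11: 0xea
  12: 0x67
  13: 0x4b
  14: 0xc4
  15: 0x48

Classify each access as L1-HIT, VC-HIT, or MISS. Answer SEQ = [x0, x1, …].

  [0] addr=0x9c blk=39 s=7: MISS | VC []
  [1] addr=0x9c blk=39 s=7: L1-HIT | VC []
  [2] addr=0x9e blk=39 s=7: L1-HIT | VC []
  [3] addr=0xc7 blk=49 s=1: MISS | VC []
  [4] addr=0x4a blk=18 s=2: MISS | VC []
  [5] addr=0x48 blk=18 s=2: L1-HIT | VC []
  [6] addr=0x4a blk=18 s=2: L1-HIT | VC []
  [7] addr=0x4b blk=18 s=2: L1-HIT | VC []
  [8] addr=0xd8 blk=54 s=6: MISS | VC []
  [9] addr=0x9f blk=39 s=7: L1-HIT | VC []
  [10] addr=0x48 blk=18 s=2: L1-HIT | VC []
  [11] addr=0xea blk=58 s=2: MISS | VC [18]
  [12] addr=0x67 blk=25 s=1: MISS | VC [18, 49]
  [13] addr=0x4b blk=18 s=2: VC-HIT | VC [58, 49]
  [14] addr=0xc4 blk=49 s=1: VC-HIT | VC [58, 25]
  [15] addr=0x48 blk=18 s=2: L1-HIT | VC [58, 25]

SEQ = [MISS, L1-HIT, L1-HIT, MISS, MISS, L1-HIT, L1-HIT, L1-HIT, MISS, L1-HIT, L1-HIT, MISS, MISS, VC-HIT, VC-HIT, L1-HIT]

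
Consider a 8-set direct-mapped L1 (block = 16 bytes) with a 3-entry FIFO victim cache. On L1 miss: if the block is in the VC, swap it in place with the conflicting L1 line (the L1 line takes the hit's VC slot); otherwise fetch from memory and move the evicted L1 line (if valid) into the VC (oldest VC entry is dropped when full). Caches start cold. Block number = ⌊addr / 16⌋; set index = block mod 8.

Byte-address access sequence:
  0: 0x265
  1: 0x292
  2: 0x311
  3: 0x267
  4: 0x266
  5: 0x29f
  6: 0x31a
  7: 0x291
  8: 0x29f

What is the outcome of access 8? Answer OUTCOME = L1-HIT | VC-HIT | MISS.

  [0] addr=0x265 blk=38 s=6: MISS | VC []
  [1] addr=0x292 blk=41 s=1: MISS | VC []
  [2] addr=0x311 blk=49 s=1: MISS | VC [41]
  [3] addr=0x267 blk=38 s=6: L1-HIT | VC [41]
  [4] addr=0x266 blk=38 s=6: L1-HIT | VC [41]
  [5] addr=0x29f blk=41 s=1: VC-HIT | VC [49]
  [6] addr=0x31a blk=49 s=1: VC-HIT | VC [41]
  [7] addr=0x291 blk=41 s=1: VC-HIT | VC [49]
  [8] addr=0x29f blk=41 s=1: L1-HIT | VC [49]

OUTCOME = L1-HIT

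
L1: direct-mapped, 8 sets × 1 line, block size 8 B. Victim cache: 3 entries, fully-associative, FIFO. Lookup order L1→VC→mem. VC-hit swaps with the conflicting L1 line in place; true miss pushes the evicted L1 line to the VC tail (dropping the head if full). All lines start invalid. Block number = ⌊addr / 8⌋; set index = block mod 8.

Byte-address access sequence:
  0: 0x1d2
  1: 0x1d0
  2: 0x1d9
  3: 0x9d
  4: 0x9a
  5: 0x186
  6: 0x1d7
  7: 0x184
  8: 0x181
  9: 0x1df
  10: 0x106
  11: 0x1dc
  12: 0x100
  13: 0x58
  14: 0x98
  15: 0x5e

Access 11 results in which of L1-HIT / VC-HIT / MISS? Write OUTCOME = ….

0: 0x1d2 (blk 58, set 2) → MISS  vc=[]
1: 0x1d0 (blk 58, set 2) → L1-HIT  vc=[]
2: 0x1d9 (blk 59, set 3) → MISS  vc=[]
3: 0x9d (blk 19, set 3) → MISS  vc=[59]
4: 0x9a (blk 19, set 3) → L1-HIT  vc=[59]
5: 0x186 (blk 48, set 0) → MISS  vc=[59]
6: 0x1d7 (blk 58, set 2) → L1-HIT  vc=[59]
7: 0x184 (blk 48, set 0) → L1-HIT  vc=[59]
8: 0x181 (blk 48, set 0) → L1-HIT  vc=[59]
9: 0x1df (blk 59, set 3) → VC-HIT  vc=[19]
10: 0x106 (blk 32, set 0) → MISS  vc=[19, 48]
11: 0x1dc (blk 59, set 3) → L1-HIT  vc=[19, 48]
12: 0x100 (blk 32, set 0) → L1-HIT  vc=[19, 48]
13: 0x58 (blk 11, set 3) → MISS  vc=[19, 48, 59]
14: 0x98 (blk 19, set 3) → VC-HIT  vc=[11, 48, 59]
15: 0x5e (blk 11, set 3) → VC-HIT  vc=[19, 48, 59]

OUTCOME = L1-HIT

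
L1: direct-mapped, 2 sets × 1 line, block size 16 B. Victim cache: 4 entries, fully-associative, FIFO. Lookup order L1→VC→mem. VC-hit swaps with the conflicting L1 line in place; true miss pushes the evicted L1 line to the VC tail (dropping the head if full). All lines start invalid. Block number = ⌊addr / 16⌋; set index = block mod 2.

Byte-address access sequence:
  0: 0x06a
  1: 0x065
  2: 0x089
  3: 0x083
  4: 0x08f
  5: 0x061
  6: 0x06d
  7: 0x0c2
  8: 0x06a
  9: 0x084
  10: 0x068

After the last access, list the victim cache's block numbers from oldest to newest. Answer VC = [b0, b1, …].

#0 0x6a→b6/s0 MISS; vc=[]
#1 0x65→b6/s0 L1-HIT; vc=[]
#2 0x89→b8/s0 MISS; vc=[6]
#3 0x83→b8/s0 L1-HIT; vc=[6]
#4 0x8f→b8/s0 L1-HIT; vc=[6]
#5 0x61→b6/s0 VC-HIT; vc=[8]
#6 0x6d→b6/s0 L1-HIT; vc=[8]
#7 0xc2→b12/s0 MISS; vc=[8,6]
#8 0x6a→b6/s0 VC-HIT; vc=[8,12]
#9 0x84→b8/s0 VC-HIT; vc=[6,12]
#10 0x68→b6/s0 VC-HIT; vc=[8,12]

VC = [8, 12]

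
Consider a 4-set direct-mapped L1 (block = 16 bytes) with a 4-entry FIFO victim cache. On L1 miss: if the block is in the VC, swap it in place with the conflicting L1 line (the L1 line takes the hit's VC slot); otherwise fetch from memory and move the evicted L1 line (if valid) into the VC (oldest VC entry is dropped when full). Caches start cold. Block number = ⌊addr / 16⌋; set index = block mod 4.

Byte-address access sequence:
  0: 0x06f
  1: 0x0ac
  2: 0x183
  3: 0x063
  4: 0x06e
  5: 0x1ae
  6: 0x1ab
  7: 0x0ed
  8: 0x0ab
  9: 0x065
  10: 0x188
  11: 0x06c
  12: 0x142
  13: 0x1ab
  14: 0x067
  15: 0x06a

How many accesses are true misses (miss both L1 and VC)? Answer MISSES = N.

MISSES = 6

  [0] addr=0x6f blk=6 s=2: MISS | VC []
  [1] addr=0xac blk=10 s=2: MISS | VC [6]
  [2] addr=0x183 blk=24 s=0: MISS | VC [6]
  [3] addr=0x63 blk=6 s=2: VC-HIT | VC [10]
  [4] addr=0x6e blk=6 s=2: L1-HIT | VC [10]
  [5] addr=0x1ae blk=26 s=2: MISS | VC [10, 6]
  [6] addr=0x1ab blk=26 s=2: L1-HIT | VC [10, 6]
  [7] addr=0xed blk=14 s=2: MISS | VC [10, 6, 26]
  [8] addr=0xab blk=10 s=2: VC-HIT | VC [14, 6, 26]
  [9] addr=0x65 blk=6 s=2: VC-HIT | VC [14, 10, 26]
  [10] addr=0x188 blk=24 s=0: L1-HIT | VC [14, 10, 26]
  [11] addr=0x6c blk=6 s=2: L1-HIT | VC [14, 10, 26]
  [12] addr=0x142 blk=20 s=0: MISS | VC [14, 10, 26, 24]
  [13] addr=0x1ab blk=26 s=2: VC-HIT | VC [14, 10, 6, 24]
  [14] addr=0x67 blk=6 s=2: VC-HIT | VC [14, 10, 26, 24]
  [15] addr=0x6a blk=6 s=2: L1-HIT | VC [14, 10, 26, 24]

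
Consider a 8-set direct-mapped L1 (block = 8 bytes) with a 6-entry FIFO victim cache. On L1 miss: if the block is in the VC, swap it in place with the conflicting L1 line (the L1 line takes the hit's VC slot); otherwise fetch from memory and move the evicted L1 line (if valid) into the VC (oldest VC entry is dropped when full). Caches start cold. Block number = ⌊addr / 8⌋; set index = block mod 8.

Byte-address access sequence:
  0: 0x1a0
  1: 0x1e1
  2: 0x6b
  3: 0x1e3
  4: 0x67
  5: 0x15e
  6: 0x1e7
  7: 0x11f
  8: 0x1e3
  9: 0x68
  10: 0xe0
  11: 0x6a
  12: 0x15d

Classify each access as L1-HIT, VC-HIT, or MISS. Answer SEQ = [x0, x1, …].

#0 0x1a0→b52/s4 MISS; vc=[]
#1 0x1e1→b60/s4 MISS; vc=[52]
#2 0x6b→b13/s5 MISS; vc=[52]
#3 0x1e3→b60/s4 L1-HIT; vc=[52]
#4 0x67→b12/s4 MISS; vc=[52,60]
#5 0x15e→b43/s3 MISS; vc=[52,60]
#6 0x1e7→b60/s4 VC-HIT; vc=[52,12]
#7 0x11f→b35/s3 MISS; vc=[52,12,43]
#8 0x1e3→b60/s4 L1-HIT; vc=[52,12,43]
#9 0x68→b13/s5 L1-HIT; vc=[52,12,43]
#10 0xe0→b28/s4 MISS; vc=[52,12,43,60]
#11 0x6a→b13/s5 L1-HIT; vc=[52,12,43,60]
#12 0x15d→b43/s3 VC-HIT; vc=[52,12,35,60]

SEQ = [MISS, MISS, MISS, L1-HIT, MISS, MISS, VC-HIT, MISS, L1-HIT, L1-HIT, MISS, L1-HIT, VC-HIT]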